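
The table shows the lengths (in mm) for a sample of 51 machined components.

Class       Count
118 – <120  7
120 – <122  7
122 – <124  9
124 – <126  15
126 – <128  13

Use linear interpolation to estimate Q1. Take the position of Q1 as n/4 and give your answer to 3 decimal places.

Cumulative frequencies: 7, 14, 23, 38, 51
n = 51; position = n/4 = 12.75.
This falls in the class 120 – <122: L = 120, F = 7, f = 7, h = 2.
Lower quartile ≈ 120 + ((12.75 − 7) / 7) × 2 = 121.6429

121.643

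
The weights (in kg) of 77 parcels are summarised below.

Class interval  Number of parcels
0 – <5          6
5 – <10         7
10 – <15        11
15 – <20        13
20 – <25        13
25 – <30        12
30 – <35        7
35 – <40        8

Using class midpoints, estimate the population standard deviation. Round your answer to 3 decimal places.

Midpoints: 2.5, 7.5, 12.5, 17.5, 22.5, 27.5, 32.5, 37.5
n = 77, Σfm = 1582.5, mean = 20.5519
Σfm² = 40431.25
Σf(m − x̄)² = Σfm² − (Σfm)²/n = 40431.25 − 1582.5²/77 = 7907.7922
Population variance = 7907.7922 / 77 = 102.6986
Standard deviation = √102.6986 = 10.1340

10.134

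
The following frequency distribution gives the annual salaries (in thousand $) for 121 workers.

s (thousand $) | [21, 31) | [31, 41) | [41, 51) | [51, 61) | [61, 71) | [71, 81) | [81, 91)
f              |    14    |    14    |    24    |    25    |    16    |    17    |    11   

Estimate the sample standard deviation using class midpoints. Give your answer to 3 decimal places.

17.981

Midpoints: 26, 36, 46, 56, 66, 76, 86
n = 121, Σfm = 6666, mean = 55.0909
Σfm² = 406036
Σf(m − x̄)² = Σfm² − (Σfm)²/n = 406036 − 6666²/121 = 38800.0000
Sample variance = 38800.0000 / 120 = 323.3333
Standard deviation = √323.3333 = 17.9815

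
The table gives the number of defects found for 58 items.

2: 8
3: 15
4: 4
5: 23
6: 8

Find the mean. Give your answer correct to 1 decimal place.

Values: 2, 3, 4, 5, 6
Σfx = 8×2 + 15×3 + 4×4 + 23×5 + 8×6 = 240
n = Σf = 58
Mean = 240 / 58 = 4.1379

4.1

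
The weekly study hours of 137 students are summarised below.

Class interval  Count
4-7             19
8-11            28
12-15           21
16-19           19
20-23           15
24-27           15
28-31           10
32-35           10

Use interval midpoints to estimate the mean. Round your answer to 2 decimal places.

16.95

Midpoints: 5.5, 9.5, 13.5, 17.5, 21.5, 25.5, 29.5, 33.5
Σfm = 19×5.5 + 28×9.5 + 21×13.5 + 19×17.5 + 15×21.5 + 15×25.5 + 10×29.5 + 10×33.5 = 2321.5
n = Σf = 137
Mean = 2321.5 / 137 = 16.9453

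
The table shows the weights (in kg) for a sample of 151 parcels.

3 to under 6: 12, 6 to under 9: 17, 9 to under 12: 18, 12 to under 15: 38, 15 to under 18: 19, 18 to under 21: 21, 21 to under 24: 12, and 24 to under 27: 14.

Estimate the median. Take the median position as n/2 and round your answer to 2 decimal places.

Cumulative frequencies: 12, 29, 47, 85, 104, 125, 137, 151
n = 151; position = n/2 = 75.5.
This falls in the class 12 to under 15: L = 12, F = 47, f = 38, h = 3.
Median ≈ 12 + ((75.5 − 47) / 38) × 3 = 14.2500

14.25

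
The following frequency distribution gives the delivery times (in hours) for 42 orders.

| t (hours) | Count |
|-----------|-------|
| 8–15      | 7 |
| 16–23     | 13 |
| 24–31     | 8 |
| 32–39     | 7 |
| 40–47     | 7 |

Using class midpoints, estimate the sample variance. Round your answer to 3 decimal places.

Midpoints: 11.5, 19.5, 27.5, 35.5, 43.5
n = 42, Σfm = 1107, mean = 26.3571
Σfm² = 33986.5
Σf(m − x̄)² = Σfm² − (Σfm)²/n = 33986.5 − 1107²/42 = 4809.1429
Sample variance = 4809.1429 / 41 = 117.2962

117.296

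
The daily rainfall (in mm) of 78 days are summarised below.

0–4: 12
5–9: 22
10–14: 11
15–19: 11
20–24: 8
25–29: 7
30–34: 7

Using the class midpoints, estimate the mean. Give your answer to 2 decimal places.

13.92

Midpoints: 2, 7, 12, 17, 22, 27, 32
Σfm = 12×2 + 22×7 + 11×12 + 11×17 + 8×22 + 7×27 + 7×32 = 1086
n = Σf = 78
Mean = 1086 / 78 = 13.9231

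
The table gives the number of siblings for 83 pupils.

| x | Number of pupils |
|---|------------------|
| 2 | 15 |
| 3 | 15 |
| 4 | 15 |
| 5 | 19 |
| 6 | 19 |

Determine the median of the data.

4

Cumulative frequencies: 15, 30, 45, 64, 83
n = 83, so the median is the value in position (n+1)/2 = 42.
Position 42 falls at value 4.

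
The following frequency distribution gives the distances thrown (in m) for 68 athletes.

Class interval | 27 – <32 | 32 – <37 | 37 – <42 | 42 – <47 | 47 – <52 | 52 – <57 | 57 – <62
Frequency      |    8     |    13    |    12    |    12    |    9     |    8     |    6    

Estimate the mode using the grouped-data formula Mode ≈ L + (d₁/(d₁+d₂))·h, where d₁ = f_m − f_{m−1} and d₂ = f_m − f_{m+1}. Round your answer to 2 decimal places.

36.17

Modal class: 32 – <37 (highest frequency 13).
d₁ = 13 − 8 = 5, d₂ = 13 − 12 = 1
Mode ≈ 32 + (5/(5+1)) × 5 = 32 + 4.1667 = 36.1667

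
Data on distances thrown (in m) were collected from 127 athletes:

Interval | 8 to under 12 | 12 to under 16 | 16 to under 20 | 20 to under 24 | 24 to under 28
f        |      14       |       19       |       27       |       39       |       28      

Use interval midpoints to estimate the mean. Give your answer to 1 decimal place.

19.5

Midpoints: 10, 14, 18, 22, 26
Σfm = 14×10 + 19×14 + 27×18 + 39×22 + 28×26 = 2478
n = Σf = 127
Mean = 2478 / 127 = 19.5118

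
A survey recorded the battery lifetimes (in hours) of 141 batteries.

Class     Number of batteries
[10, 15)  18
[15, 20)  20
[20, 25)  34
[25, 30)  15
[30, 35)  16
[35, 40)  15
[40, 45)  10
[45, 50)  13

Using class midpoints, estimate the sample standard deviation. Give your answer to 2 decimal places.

10.77

Midpoints: 12.5, 17.5, 22.5, 27.5, 32.5, 37.5, 42.5, 47.5
n = 141, Σfm = 3877.5, mean = 27.5000
Σfm² = 122881.25
Σf(m − x̄)² = Σfm² − (Σfm)²/n = 122881.25 − 3877.5²/141 = 16250.0000
Sample variance = 16250.0000 / 140 = 116.0714
Standard deviation = √116.0714 = 10.7736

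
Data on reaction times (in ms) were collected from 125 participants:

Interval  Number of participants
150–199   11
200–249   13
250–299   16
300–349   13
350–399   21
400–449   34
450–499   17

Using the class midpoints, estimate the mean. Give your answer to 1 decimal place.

Midpoints: 174.5, 224.5, 274.5, 324.5, 374.5, 424.5, 474.5
Σfm = 11×174.5 + 13×224.5 + 16×274.5 + 13×324.5 + 21×374.5 + 34×424.5 + 17×474.5 = 43812.5
n = Σf = 125
Mean = 43812.5 / 125 = 350.5000

350.5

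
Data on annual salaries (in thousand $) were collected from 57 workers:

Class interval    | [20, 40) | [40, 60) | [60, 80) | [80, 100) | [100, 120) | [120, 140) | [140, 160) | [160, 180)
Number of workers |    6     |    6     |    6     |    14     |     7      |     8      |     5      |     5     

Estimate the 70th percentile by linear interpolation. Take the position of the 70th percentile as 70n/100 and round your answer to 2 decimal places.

Cumulative frequencies: 6, 12, 18, 32, 39, 47, 52, 57
n = 57; position = 70n/100 = 39.9.
This falls in the class [120, 140): L = 120, F = 39, f = 8, h = 20.
70th percentile ≈ 120 + ((39.9 − 39) / 8) × 20 = 122.2500

122.25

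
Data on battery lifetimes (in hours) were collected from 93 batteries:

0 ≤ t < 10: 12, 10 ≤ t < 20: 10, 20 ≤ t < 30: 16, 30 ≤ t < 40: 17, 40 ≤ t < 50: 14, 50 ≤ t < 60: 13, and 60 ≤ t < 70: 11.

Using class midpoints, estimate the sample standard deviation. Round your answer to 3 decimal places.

Midpoints: 5, 15, 25, 35, 45, 55, 65
n = 93, Σfm = 3265, mean = 35.1075
Σfm² = 147525
Σf(m − x̄)² = Σfm² − (Σfm)²/n = 147525 − 3265²/93 = 32898.9247
Sample variance = 32898.9247 / 92 = 357.5970
Standard deviation = √357.5970 = 18.9102

18.910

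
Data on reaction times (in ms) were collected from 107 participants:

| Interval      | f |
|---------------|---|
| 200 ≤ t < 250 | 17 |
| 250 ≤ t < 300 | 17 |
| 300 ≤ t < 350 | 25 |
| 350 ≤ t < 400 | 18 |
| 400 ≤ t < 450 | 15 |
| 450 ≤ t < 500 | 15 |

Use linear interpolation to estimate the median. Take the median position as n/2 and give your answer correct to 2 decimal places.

Cumulative frequencies: 17, 34, 59, 77, 92, 107
n = 107; position = n/2 = 53.5.
This falls in the class 300 ≤ t < 350: L = 300, F = 34, f = 25, h = 50.
Median ≈ 300 + ((53.5 − 34) / 25) × 50 = 339.0000

339.00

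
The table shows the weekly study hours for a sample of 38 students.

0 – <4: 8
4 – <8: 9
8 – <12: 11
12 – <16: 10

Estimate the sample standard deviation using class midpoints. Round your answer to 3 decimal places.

4.415

Midpoints: 2, 6, 10, 14
n = 38, Σfm = 320, mean = 8.4211
Σfm² = 3416
Σf(m − x̄)² = Σfm² − (Σfm)²/n = 3416 − 320²/38 = 721.2632
Sample variance = 721.2632 / 37 = 19.4936
Standard deviation = √19.4936 = 4.4152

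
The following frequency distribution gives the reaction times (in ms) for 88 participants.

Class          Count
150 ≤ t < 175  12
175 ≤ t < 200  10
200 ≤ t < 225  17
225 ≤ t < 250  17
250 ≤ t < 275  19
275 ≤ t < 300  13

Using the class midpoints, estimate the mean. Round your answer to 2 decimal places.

Midpoints: 162.5, 187.5, 212.5, 237.5, 262.5, 287.5
Σfm = 12×162.5 + 10×187.5 + 17×212.5 + 17×237.5 + 19×262.5 + 13×287.5 = 20200
n = Σf = 88
Mean = 20200 / 88 = 229.5455

229.55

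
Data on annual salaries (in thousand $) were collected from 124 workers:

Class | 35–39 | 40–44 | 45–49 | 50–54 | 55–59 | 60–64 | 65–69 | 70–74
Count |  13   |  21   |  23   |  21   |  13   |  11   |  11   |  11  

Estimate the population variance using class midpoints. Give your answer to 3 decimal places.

111.993

Midpoints: 37, 42, 47, 52, 57, 62, 67, 72
n = 124, Σfm = 6488, mean = 52.3226
Σfm² = 353356
Σf(m − x̄)² = Σfm² − (Σfm)²/n = 353356 − 6488²/124 = 13887.0968
Population variance = 13887.0968 / 124 = 111.9927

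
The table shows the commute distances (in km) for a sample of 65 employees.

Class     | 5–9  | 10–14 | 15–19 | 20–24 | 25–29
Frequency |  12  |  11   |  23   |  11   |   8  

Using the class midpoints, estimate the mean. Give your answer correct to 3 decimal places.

16.385

Midpoints: 7, 12, 17, 22, 27
Σfm = 12×7 + 11×12 + 23×17 + 11×22 + 8×27 = 1065
n = Σf = 65
Mean = 1065 / 65 = 16.3846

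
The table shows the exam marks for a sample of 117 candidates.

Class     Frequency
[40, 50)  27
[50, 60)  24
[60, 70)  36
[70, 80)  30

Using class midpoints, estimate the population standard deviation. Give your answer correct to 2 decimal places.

Midpoints: 45, 55, 65, 75
n = 117, Σfm = 7125, mean = 60.8974
Σfm² = 448125
Σf(m − x̄)² = Σfm² − (Σfm)²/n = 448125 − 7125²/117 = 14230.7692
Population variance = 14230.7692 / 117 = 121.6305
Standard deviation = √121.6305 = 11.0286

11.03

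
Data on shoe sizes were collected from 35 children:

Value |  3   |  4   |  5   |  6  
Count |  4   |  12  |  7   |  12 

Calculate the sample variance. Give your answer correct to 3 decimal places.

Values: 3, 4, 5, 6
n = 35, Σfx = 167, mean = 4.7714
Σfx² = 835
Σf(x − x̄)² = Σfx² − (Σfx)²/n = 835 − 167²/35 = 38.1714
Sample variance = 38.1714 / 34 = 1.1227

1.123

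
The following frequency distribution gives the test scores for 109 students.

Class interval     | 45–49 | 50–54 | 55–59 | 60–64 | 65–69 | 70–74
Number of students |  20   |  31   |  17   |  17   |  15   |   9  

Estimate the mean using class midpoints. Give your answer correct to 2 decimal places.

57.14

Midpoints: 47, 52, 57, 62, 67, 72
Σfm = 20×47 + 31×52 + 17×57 + 17×62 + 15×67 + 9×72 = 6228
n = Σf = 109
Mean = 6228 / 109 = 57.1376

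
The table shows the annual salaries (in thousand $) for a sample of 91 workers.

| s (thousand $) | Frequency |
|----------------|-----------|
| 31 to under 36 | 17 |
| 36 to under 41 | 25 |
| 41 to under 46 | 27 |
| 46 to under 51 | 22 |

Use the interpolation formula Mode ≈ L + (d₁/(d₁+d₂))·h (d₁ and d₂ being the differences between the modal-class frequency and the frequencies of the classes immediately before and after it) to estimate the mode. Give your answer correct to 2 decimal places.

Modal class: 41 to under 46 (highest frequency 27).
d₁ = 27 − 25 = 2, d₂ = 27 − 22 = 5
Mode ≈ 41 + (2/(2+5)) × 5 = 41 + 1.4286 = 42.4286

42.43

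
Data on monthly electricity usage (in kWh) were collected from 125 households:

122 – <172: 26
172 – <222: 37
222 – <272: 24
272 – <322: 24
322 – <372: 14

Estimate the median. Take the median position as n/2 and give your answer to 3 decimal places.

Cumulative frequencies: 26, 63, 87, 111, 125
n = 125; position = n/2 = 62.5.
This falls in the class 172 – <222: L = 172, F = 26, f = 37, h = 50.
Median ≈ 172 + ((62.5 − 26) / 37) × 50 = 221.3243

221.324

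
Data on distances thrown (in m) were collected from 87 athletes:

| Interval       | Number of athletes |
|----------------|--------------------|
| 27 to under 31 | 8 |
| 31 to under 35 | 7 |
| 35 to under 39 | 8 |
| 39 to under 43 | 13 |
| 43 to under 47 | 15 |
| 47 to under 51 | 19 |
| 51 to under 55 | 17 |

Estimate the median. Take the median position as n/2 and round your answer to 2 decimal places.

Cumulative frequencies: 8, 15, 23, 36, 51, 70, 87
n = 87; position = n/2 = 43.5.
This falls in the class 43 to under 47: L = 43, F = 36, f = 15, h = 4.
Median ≈ 43 + ((43.5 − 36) / 15) × 4 = 45.0000

45.00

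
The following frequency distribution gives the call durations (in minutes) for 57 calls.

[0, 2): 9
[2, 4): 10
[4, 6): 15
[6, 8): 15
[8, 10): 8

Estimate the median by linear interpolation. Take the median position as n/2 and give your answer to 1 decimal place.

5.3

Cumulative frequencies: 9, 19, 34, 49, 57
n = 57; position = n/2 = 28.5.
This falls in the class [4, 6): L = 4, F = 19, f = 15, h = 2.
Median ≈ 4 + ((28.5 − 19) / 15) × 2 = 5.2667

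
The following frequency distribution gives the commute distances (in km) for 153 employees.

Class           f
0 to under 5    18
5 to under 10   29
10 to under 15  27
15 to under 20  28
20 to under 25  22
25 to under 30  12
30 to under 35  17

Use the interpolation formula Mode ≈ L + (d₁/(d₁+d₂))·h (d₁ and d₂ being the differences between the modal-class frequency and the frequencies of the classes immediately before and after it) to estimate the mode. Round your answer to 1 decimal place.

9.2

Modal class: 5 to under 10 (highest frequency 29).
d₁ = 29 − 18 = 11, d₂ = 29 − 27 = 2
Mode ≈ 5 + (11/(11+2)) × 5 = 5 + 4.2308 = 9.2308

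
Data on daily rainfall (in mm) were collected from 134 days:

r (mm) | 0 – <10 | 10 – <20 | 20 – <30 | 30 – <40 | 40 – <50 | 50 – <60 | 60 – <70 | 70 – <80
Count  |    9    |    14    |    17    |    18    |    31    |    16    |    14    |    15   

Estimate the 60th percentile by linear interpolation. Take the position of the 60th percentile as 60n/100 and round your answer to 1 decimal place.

47.2

Cumulative frequencies: 9, 23, 40, 58, 89, 105, 119, 134
n = 134; position = 60n/100 = 80.4.
This falls in the class 40 – <50: L = 40, F = 58, f = 31, h = 10.
60th percentile ≈ 40 + ((80.4 − 58) / 31) × 10 = 47.2258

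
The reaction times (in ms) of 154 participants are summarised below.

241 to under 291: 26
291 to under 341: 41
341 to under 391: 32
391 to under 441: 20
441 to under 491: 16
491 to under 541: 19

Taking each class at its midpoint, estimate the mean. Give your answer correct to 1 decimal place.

371.2

Midpoints: 266, 316, 366, 416, 466, 516
Σfm = 26×266 + 41×316 + 32×366 + 20×416 + 16×466 + 19×516 = 57164
n = Σf = 154
Mean = 57164 / 154 = 371.1948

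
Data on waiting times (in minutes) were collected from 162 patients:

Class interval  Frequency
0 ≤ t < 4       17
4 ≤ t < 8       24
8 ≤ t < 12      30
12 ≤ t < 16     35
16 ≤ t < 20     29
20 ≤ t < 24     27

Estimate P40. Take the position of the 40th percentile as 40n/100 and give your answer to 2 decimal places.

11.17

Cumulative frequencies: 17, 41, 71, 106, 135, 162
n = 162; position = 40n/100 = 64.8.
This falls in the class 8 ≤ t < 12: L = 8, F = 41, f = 30, h = 4.
40th percentile ≈ 8 + ((64.8 − 41) / 30) × 4 = 11.1733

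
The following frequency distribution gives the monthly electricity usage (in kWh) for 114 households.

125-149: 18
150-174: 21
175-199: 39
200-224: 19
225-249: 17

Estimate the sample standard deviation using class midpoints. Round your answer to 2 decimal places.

Midpoints: 137, 162, 187, 212, 237
n = 114, Σfm = 21218, mean = 186.1228
Σfm² = 4061566
Σf(m − x̄)² = Σfm² − (Σfm)²/n = 4061566 − 21218²/114 = 112412.2807
Sample variance = 112412.2807 / 113 = 994.7989
Standard deviation = √994.7989 = 31.5404

31.54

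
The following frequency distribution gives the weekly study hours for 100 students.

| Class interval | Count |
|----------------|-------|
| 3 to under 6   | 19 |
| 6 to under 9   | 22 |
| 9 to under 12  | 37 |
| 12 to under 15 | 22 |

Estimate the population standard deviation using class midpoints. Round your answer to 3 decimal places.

Midpoints: 4.5, 7.5, 10.5, 13.5
n = 100, Σfm = 936, mean = 9.3600
Σfm² = 9711
Σf(m − x̄)² = Σfm² − (Σfm)²/n = 9711 − 936²/100 = 950.0400
Population variance = 950.0400 / 100 = 9.5004
Standard deviation = √9.5004 = 3.0823

3.082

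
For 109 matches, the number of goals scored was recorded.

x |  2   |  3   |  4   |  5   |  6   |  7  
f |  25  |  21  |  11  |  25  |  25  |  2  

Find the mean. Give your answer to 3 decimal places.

4.092

Values: 2, 3, 4, 5, 6, 7
Σfx = 25×2 + 21×3 + 11×4 + 25×5 + 25×6 + 2×7 = 446
n = Σf = 109
Mean = 446 / 109 = 4.0917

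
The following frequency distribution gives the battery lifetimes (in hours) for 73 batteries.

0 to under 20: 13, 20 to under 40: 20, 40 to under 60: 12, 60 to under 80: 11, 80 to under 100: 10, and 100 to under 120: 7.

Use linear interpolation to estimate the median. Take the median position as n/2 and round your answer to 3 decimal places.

Cumulative frequencies: 13, 33, 45, 56, 66, 73
n = 73; position = n/2 = 36.5.
This falls in the class 40 to under 60: L = 40, F = 33, f = 12, h = 20.
Median ≈ 40 + ((36.5 − 33) / 12) × 20 = 45.8333

45.833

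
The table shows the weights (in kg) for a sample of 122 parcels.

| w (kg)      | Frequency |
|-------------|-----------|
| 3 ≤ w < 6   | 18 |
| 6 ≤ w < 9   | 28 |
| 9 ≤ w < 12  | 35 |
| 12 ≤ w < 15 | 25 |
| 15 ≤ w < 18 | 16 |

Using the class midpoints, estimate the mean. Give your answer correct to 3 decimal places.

10.328

Midpoints: 4.5, 7.5, 10.5, 13.5, 16.5
Σfm = 18×4.5 + 28×7.5 + 35×10.5 + 25×13.5 + 16×16.5 = 1260
n = Σf = 122
Mean = 1260 / 122 = 10.3279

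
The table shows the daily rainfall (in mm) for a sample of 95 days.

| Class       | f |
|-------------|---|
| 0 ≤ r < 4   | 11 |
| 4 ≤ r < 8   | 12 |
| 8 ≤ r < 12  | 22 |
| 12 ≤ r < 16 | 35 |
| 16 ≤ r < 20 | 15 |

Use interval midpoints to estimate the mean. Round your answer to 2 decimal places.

11.31

Midpoints: 2, 6, 10, 14, 18
Σfm = 11×2 + 12×6 + 22×10 + 35×14 + 15×18 = 1074
n = Σf = 95
Mean = 1074 / 95 = 11.3053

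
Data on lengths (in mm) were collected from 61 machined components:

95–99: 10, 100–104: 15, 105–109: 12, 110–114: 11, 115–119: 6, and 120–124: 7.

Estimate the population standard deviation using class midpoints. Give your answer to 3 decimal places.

Midpoints: 97, 102, 107, 112, 117, 122
n = 61, Σfm = 6572, mean = 107.7377
Σfm² = 711844
Σf(m − x̄)² = Σfm² − (Σfm)²/n = 711844 − 6572²/61 = 3791.8033
Population variance = 3791.8033 / 61 = 62.1607
Standard deviation = √62.1607 = 7.8842

7.884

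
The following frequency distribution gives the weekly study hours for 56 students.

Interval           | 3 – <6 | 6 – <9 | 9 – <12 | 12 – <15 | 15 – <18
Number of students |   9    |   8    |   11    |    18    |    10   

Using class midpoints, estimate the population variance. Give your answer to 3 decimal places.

15.980

Midpoints: 4.5, 7.5, 10.5, 13.5, 16.5
n = 56, Σfm = 624, mean = 11.1429
Σfm² = 7848
Σf(m − x̄)² = Σfm² − (Σfm)²/n = 7848 − 624²/56 = 894.8571
Population variance = 894.8571 / 56 = 15.9796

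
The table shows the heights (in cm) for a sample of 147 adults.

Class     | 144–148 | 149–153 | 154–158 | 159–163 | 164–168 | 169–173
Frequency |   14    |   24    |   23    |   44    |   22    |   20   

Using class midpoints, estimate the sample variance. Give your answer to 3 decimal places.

Midpoints: 146, 151, 156, 161, 166, 171
n = 147, Σfm = 23412, mean = 159.2653
Σfm² = 3736952
Σf(m − x̄)² = Σfm² − (Σfm)²/n = 3736952 − 23412²/147 = 8232.6531
Sample variance = 8232.6531 / 146 = 56.3880

56.388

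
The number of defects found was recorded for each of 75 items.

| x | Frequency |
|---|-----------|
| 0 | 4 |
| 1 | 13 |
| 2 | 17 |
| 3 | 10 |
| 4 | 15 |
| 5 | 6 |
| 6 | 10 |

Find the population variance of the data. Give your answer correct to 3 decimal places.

Values: 0, 1, 2, 3, 4, 5, 6
n = 75, Σfx = 227, mean = 3.0267
Σfx² = 921
Σf(x − x̄)² = Σfx² − (Σfx)²/n = 921 − 227²/75 = 233.9467
Population variance = 233.9467 / 75 = 3.1193

3.119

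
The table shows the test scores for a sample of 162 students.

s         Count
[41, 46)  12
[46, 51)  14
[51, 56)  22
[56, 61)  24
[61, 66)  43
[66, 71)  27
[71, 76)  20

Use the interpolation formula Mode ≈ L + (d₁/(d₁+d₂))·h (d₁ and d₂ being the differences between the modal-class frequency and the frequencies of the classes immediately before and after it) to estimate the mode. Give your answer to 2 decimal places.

63.71

Modal class: [61, 66) (highest frequency 43).
d₁ = 43 − 24 = 19, d₂ = 43 − 27 = 16
Mode ≈ 61 + (19/(19+16)) × 5 = 61 + 2.7143 = 63.7143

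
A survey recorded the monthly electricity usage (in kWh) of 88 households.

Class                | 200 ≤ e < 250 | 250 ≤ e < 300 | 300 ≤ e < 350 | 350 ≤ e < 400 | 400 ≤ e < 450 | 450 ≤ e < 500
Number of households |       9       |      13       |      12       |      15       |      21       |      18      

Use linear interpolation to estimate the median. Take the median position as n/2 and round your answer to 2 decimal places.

Cumulative frequencies: 9, 22, 34, 49, 70, 88
n = 88; position = n/2 = 44.
This falls in the class 350 ≤ e < 400: L = 350, F = 34, f = 15, h = 50.
Median ≈ 350 + ((44 − 34) / 15) × 50 = 383.3333

383.33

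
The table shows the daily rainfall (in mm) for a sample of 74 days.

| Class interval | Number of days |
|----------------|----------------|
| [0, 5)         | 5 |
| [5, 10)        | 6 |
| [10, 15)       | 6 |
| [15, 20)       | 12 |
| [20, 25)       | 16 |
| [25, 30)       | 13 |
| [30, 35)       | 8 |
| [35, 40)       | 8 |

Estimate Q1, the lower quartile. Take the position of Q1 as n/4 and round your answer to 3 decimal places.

Cumulative frequencies: 5, 11, 17, 29, 45, 58, 66, 74
n = 74; position = n/4 = 18.5.
This falls in the class [15, 20): L = 15, F = 17, f = 12, h = 5.
Lower quartile ≈ 15 + ((18.5 − 17) / 12) × 5 = 15.6250

15.625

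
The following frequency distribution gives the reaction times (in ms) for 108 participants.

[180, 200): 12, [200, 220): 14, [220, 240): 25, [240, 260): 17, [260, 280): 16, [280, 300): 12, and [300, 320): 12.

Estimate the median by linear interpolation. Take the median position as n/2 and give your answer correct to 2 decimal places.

243.53

Cumulative frequencies: 12, 26, 51, 68, 84, 96, 108
n = 108; position = n/2 = 54.
This falls in the class [240, 260): L = 240, F = 51, f = 17, h = 20.
Median ≈ 240 + ((54 − 51) / 17) × 20 = 243.5294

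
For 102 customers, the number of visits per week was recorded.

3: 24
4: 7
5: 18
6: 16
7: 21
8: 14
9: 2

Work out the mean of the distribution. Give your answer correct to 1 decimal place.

Values: 3, 4, 5, 6, 7, 8, 9
Σfx = 24×3 + 7×4 + 18×5 + 16×6 + 21×7 + 14×8 + 2×9 = 563
n = Σf = 102
Mean = 563 / 102 = 5.5196

5.5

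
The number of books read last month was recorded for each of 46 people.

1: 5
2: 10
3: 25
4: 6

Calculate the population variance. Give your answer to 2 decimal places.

0.69

Values: 1, 2, 3, 4
n = 46, Σfx = 124, mean = 2.6957
Σfx² = 366
Σf(x − x̄)² = Σfx² − (Σfx)²/n = 366 − 124²/46 = 31.7391
Population variance = 31.7391 / 46 = 0.6900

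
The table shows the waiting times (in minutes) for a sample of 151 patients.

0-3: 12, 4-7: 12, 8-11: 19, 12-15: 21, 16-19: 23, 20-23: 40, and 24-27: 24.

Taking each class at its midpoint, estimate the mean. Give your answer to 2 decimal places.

16.04

Midpoints: 1.5, 5.5, 9.5, 13.5, 17.5, 21.5, 25.5
Σfm = 12×1.5 + 12×5.5 + 19×9.5 + 21×13.5 + 23×17.5 + 40×21.5 + 24×25.5 = 2422.5
n = Σf = 151
Mean = 2422.5 / 151 = 16.0430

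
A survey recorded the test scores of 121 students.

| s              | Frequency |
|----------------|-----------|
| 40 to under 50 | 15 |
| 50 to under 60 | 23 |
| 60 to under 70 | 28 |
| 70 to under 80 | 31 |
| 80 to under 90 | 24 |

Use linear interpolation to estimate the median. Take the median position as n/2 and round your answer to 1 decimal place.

Cumulative frequencies: 15, 38, 66, 97, 121
n = 121; position = n/2 = 60.5.
This falls in the class 60 to under 70: L = 60, F = 38, f = 28, h = 10.
Median ≈ 60 + ((60.5 − 38) / 28) × 10 = 68.0357

68.0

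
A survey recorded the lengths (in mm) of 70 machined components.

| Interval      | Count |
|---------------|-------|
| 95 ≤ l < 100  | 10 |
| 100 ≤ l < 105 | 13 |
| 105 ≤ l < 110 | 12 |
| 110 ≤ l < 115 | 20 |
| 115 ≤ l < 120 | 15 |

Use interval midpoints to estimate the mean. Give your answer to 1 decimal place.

Midpoints: 97.5, 102.5, 107.5, 112.5, 117.5
Σfm = 10×97.5 + 13×102.5 + 12×107.5 + 20×112.5 + 15×117.5 = 7610
n = Σf = 70
Mean = 7610 / 70 = 108.7143

108.7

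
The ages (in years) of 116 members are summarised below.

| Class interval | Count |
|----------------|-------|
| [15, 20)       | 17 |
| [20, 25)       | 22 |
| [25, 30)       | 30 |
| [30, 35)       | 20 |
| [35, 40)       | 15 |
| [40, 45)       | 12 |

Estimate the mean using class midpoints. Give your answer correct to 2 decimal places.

Midpoints: 17.5, 22.5, 27.5, 32.5, 37.5, 42.5
Σfm = 17×17.5 + 22×22.5 + 30×27.5 + 20×32.5 + 15×37.5 + 12×42.5 = 3340
n = Σf = 116
Mean = 3340 / 116 = 28.7931

28.79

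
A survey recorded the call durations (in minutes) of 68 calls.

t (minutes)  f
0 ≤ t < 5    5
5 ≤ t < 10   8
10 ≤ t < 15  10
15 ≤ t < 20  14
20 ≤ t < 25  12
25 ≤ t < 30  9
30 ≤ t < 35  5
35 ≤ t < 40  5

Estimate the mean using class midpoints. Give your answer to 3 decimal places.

Midpoints: 2.5, 7.5, 12.5, 17.5, 22.5, 27.5, 32.5, 37.5
Σfm = 5×2.5 + 8×7.5 + 10×12.5 + 14×17.5 + 12×22.5 + 9×27.5 + 5×32.5 + 5×37.5 = 1310
n = Σf = 68
Mean = 1310 / 68 = 19.2647

19.265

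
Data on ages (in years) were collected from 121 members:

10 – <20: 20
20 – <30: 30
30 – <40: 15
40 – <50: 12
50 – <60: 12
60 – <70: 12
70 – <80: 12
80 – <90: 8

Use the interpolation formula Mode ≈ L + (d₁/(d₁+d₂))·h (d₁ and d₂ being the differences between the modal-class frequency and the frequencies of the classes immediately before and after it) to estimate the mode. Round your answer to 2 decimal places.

Modal class: 20 – <30 (highest frequency 30).
d₁ = 30 − 20 = 10, d₂ = 30 − 15 = 15
Mode ≈ 20 + (10/(10+15)) × 10 = 20 + 4.0000 = 24.0000

24.00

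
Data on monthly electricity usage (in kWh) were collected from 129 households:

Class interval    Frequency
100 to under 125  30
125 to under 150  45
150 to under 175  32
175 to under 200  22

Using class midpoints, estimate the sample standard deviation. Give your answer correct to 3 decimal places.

25.541

Midpoints: 112.5, 137.5, 162.5, 187.5
n = 129, Σfm = 18887.5, mean = 146.4147
Σfm² = 2848906.25
Σf(m − x̄)² = Σfm² − (Σfm)²/n = 2848906.25 − 18887.5²/129 = 83498.0620
Sample variance = 83498.0620 / 128 = 652.3286
Standard deviation = √652.3286 = 25.5407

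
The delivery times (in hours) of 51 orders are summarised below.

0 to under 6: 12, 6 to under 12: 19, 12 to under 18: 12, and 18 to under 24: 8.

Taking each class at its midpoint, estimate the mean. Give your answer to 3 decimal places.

10.882

Midpoints: 3, 9, 15, 21
Σfm = 12×3 + 19×9 + 12×15 + 8×21 = 555
n = Σf = 51
Mean = 555 / 51 = 10.8824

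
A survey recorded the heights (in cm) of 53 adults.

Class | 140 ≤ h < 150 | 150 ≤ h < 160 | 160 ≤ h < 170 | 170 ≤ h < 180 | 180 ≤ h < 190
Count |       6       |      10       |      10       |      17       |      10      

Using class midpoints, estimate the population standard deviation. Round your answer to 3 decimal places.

12.794

Midpoints: 145, 155, 165, 175, 185
n = 53, Σfm = 8895, mean = 167.8302
Σfm² = 1501525
Σf(m − x̄)² = Σfm² − (Σfm)²/n = 1501525 − 8895²/53 = 8675.4717
Population variance = 8675.4717 / 53 = 163.6881
Standard deviation = √163.6881 = 12.7941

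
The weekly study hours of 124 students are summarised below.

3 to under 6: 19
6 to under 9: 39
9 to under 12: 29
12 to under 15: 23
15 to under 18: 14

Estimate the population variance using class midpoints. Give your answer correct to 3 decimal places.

Midpoints: 4.5, 7.5, 10.5, 13.5, 16.5
n = 124, Σfm = 1224, mean = 9.8710
Σfm² = 13779
Σf(m − x̄)² = Σfm² − (Σfm)²/n = 13779 − 1224²/124 = 1696.9355
Population variance = 1696.9355 / 124 = 13.6850

13.685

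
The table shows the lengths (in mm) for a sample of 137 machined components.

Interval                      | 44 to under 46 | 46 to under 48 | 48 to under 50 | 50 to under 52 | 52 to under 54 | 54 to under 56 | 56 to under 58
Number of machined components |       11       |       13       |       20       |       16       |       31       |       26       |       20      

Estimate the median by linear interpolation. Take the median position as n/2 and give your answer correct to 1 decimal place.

Cumulative frequencies: 11, 24, 44, 60, 91, 117, 137
n = 137; position = n/2 = 68.5.
This falls in the class 52 to under 54: L = 52, F = 60, f = 31, h = 2.
Median ≈ 52 + ((68.5 − 60) / 31) × 2 = 52.5484

52.5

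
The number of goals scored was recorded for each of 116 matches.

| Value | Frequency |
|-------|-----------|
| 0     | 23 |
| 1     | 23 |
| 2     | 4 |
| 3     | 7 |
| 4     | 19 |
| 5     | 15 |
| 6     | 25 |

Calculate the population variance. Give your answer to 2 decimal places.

5.23

Values: 0, 1, 2, 3, 4, 5, 6
n = 116, Σfx = 353, mean = 3.0431
Σfx² = 1681
Σf(x − x̄)² = Σfx² − (Σfx)²/n = 1681 − 353²/116 = 606.7845
Population variance = 606.7845 / 116 = 5.2309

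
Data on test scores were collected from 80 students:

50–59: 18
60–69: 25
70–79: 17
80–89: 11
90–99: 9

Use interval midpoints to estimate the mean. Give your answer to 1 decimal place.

Midpoints: 54.5, 64.5, 74.5, 84.5, 94.5
Σfm = 18×54.5 + 25×64.5 + 17×74.5 + 11×84.5 + 9×94.5 = 5640
n = Σf = 80
Mean = 5640 / 80 = 70.5000

70.5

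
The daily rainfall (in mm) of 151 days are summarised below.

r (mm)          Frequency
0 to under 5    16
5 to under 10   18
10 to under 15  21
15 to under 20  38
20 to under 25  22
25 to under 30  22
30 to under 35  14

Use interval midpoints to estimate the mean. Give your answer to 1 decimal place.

17.6

Midpoints: 2.5, 7.5, 12.5, 17.5, 22.5, 27.5, 32.5
Σfm = 16×2.5 + 18×7.5 + 21×12.5 + 38×17.5 + 22×22.5 + 22×27.5 + 14×32.5 = 2657.5
n = Σf = 151
Mean = 2657.5 / 151 = 17.5993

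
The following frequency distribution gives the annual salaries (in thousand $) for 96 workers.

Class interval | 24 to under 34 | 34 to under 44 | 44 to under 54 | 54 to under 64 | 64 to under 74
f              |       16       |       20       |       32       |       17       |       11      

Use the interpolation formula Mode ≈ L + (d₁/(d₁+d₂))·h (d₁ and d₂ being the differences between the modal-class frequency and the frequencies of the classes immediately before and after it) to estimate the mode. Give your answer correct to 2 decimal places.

48.44

Modal class: 44 to under 54 (highest frequency 32).
d₁ = 32 − 20 = 12, d₂ = 32 − 17 = 15
Mode ≈ 44 + (12/(12+15)) × 10 = 44 + 4.4444 = 48.4444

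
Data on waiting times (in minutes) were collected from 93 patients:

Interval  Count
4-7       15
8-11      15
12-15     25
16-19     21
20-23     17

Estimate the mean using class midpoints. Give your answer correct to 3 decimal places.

13.930

Midpoints: 5.5, 9.5, 13.5, 17.5, 21.5
Σfm = 15×5.5 + 15×9.5 + 25×13.5 + 21×17.5 + 17×21.5 = 1295.5
n = Σf = 93
Mean = 1295.5 / 93 = 13.9301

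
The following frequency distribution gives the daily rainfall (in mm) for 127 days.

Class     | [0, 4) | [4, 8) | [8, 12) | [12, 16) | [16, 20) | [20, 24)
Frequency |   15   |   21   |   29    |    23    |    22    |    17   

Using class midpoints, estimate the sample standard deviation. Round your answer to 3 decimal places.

Midpoints: 2, 6, 10, 14, 18, 22
n = 127, Σfm = 1538, mean = 12.1102
Σfm² = 23580
Σf(m − x̄)² = Σfm² − (Σfm)²/n = 23580 − 1538²/127 = 4954.4567
Sample variance = 4954.4567 / 126 = 39.3211
Standard deviation = √39.3211 = 6.2707

6.271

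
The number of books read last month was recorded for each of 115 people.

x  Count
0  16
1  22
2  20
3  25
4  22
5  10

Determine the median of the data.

2

Cumulative frequencies: 16, 38, 58, 83, 105, 115
n = 115, so the median is the value in position (n+1)/2 = 58.
Position 58 falls at value 2.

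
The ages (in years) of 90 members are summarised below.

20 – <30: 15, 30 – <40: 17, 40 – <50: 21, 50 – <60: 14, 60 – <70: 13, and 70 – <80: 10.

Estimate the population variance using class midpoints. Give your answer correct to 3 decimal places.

Midpoints: 25, 35, 45, 55, 65, 75
n = 90, Σfm = 4280, mean = 47.5556
Σfm² = 226250
Σf(m − x̄)² = Σfm² − (Σfm)²/n = 226250 − 4280²/90 = 22712.2222
Population variance = 22712.2222 / 90 = 252.3580

252.358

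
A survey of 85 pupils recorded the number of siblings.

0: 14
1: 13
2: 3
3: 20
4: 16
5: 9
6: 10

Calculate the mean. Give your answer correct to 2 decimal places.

Values: 0, 1, 2, 3, 4, 5, 6
Σfx = 14×0 + 13×1 + 3×2 + 20×3 + 16×4 + 9×5 + 10×6 = 248
n = Σf = 85
Mean = 248 / 85 = 2.9176

2.92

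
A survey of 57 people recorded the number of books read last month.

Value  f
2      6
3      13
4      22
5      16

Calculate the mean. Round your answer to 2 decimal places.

Values: 2, 3, 4, 5
Σfx = 6×2 + 13×3 + 22×4 + 16×5 = 219
n = Σf = 57
Mean = 219 / 57 = 3.8421

3.84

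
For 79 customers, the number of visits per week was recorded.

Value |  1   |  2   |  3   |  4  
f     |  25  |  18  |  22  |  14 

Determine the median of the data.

2

Cumulative frequencies: 25, 43, 65, 79
n = 79, so the median is the value in position (n+1)/2 = 40.
Position 40 falls at value 2.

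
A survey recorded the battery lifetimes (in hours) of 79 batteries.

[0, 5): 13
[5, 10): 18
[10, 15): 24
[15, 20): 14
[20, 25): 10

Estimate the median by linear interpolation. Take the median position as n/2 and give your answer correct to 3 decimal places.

11.771

Cumulative frequencies: 13, 31, 55, 69, 79
n = 79; position = n/2 = 39.5.
This falls in the class [10, 15): L = 10, F = 31, f = 24, h = 5.
Median ≈ 10 + ((39.5 − 31) / 24) × 5 = 11.7708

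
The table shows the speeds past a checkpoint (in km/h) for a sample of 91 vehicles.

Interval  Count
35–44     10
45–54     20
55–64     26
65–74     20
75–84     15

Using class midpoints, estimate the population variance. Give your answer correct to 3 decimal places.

152.639

Midpoints: 39.5, 49.5, 59.5, 69.5, 79.5
n = 91, Σfm = 5514.5, mean = 60.5989
Σfm² = 348062.75
Σf(m − x̄)² = Σfm² − (Σfm)²/n = 348062.75 − 5514.5²/91 = 13890.1099
Population variance = 13890.1099 / 91 = 152.6386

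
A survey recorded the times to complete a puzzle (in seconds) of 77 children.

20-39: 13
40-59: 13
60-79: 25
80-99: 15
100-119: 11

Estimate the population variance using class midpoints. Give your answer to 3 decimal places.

643.886

Midpoints: 29.5, 49.5, 69.5, 89.5, 109.5
n = 77, Σfm = 5311.5, mean = 68.9805
Σfm² = 415969.25
Σf(m − x̄)² = Σfm² − (Σfm)²/n = 415969.25 − 5311.5²/77 = 49579.2208
Population variance = 49579.2208 / 77 = 643.8860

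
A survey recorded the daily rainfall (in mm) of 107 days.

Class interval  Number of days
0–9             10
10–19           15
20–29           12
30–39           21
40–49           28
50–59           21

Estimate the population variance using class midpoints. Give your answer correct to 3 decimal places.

256.040

Midpoints: 4.5, 14.5, 24.5, 34.5, 44.5, 54.5
n = 107, Σfm = 3671.5, mean = 34.3131
Σfm² = 153376.75
Σf(m − x̄)² = Σfm² − (Σfm)²/n = 153376.75 − 3671.5²/107 = 27396.2617
Population variance = 27396.2617 / 107 = 256.0398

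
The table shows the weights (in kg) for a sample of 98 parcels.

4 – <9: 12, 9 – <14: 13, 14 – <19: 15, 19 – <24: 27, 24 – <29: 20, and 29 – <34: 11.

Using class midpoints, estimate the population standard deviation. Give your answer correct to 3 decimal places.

7.601

Midpoints: 6.5, 11.5, 16.5, 21.5, 26.5, 31.5
n = 98, Σfm = 1932, mean = 19.7143
Σfm² = 43750.5
Σf(m − x̄)² = Σfm² − (Σfm)²/n = 43750.5 − 1932²/98 = 5662.5000
Population variance = 5662.5000 / 98 = 57.7806
Standard deviation = √57.7806 = 7.6014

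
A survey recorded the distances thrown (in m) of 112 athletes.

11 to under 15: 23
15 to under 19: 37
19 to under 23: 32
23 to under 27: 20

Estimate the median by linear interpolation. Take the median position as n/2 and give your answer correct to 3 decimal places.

Cumulative frequencies: 23, 60, 92, 112
n = 112; position = n/2 = 56.
This falls in the class 15 to under 19: L = 15, F = 23, f = 37, h = 4.
Median ≈ 15 + ((56 − 23) / 37) × 4 = 18.5676

18.568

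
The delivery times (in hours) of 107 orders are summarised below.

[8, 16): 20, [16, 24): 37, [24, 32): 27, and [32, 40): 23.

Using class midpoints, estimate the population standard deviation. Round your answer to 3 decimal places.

8.212

Midpoints: 12, 20, 28, 36
n = 107, Σfm = 2564, mean = 23.9626
Σfm² = 68656
Σf(m − x̄)² = Σfm² − (Σfm)²/n = 68656 − 2564²/107 = 7215.8505
Population variance = 7215.8505 / 107 = 67.4379
Standard deviation = √67.4379 = 8.2121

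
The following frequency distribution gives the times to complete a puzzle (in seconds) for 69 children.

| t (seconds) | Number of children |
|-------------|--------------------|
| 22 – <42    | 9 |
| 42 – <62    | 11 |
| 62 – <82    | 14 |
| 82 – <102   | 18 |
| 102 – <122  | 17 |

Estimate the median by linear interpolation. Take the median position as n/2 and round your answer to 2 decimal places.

Cumulative frequencies: 9, 20, 34, 52, 69
n = 69; position = n/2 = 34.5.
This falls in the class 82 – <102: L = 82, F = 34, f = 18, h = 20.
Median ≈ 82 + ((34.5 − 34) / 18) × 20 = 82.5556

82.56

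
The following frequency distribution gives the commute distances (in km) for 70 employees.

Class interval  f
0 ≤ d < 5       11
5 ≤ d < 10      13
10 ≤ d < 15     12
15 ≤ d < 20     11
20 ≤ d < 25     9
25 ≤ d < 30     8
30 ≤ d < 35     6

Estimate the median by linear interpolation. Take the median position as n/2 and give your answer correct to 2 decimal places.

14.58

Cumulative frequencies: 11, 24, 36, 47, 56, 64, 70
n = 70; position = n/2 = 35.
This falls in the class 10 ≤ d < 15: L = 10, F = 24, f = 12, h = 5.
Median ≈ 10 + ((35 − 24) / 12) × 5 = 14.5833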